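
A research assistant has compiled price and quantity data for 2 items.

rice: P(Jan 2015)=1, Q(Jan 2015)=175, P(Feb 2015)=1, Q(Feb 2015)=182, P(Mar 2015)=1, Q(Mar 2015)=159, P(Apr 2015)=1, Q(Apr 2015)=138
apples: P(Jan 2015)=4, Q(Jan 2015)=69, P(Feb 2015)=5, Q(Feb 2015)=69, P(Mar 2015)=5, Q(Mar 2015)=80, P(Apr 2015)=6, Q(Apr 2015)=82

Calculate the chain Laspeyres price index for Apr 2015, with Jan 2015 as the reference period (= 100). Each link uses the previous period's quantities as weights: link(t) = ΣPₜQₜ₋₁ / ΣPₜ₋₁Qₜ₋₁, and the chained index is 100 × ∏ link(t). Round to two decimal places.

131.80

Link Jan 2015→Feb 2015:
ΣP(Feb 2015)Q(Jan 2015) = 1×175 + 5×69 = 175 + 345 = 520
ΣP(Jan 2015)Q(Jan 2015) = 1×175 + 4×69 = 175 + 276 = 451
link = 520/451 = 1.152993
Link Feb 2015→Mar 2015:
ΣP(Mar 2015)Q(Feb 2015) = 1×182 + 5×69 = 182 + 345 = 527
ΣP(Feb 2015)Q(Feb 2015) = 1×182 + 5×69 = 182 + 345 = 527
link = 527/527 = 1.000000
Link Mar 2015→Apr 2015:
ΣP(Apr 2015)Q(Mar 2015) = 1×159 + 6×80 = 159 + 480 = 639
ΣP(Mar 2015)Q(Mar 2015) = 1×159 + 5×80 = 159 + 400 = 559
link = 639/559 = 1.143113
Chained index = 100 × 1.152993 × 1.000000 × 1.143113 = 131.8001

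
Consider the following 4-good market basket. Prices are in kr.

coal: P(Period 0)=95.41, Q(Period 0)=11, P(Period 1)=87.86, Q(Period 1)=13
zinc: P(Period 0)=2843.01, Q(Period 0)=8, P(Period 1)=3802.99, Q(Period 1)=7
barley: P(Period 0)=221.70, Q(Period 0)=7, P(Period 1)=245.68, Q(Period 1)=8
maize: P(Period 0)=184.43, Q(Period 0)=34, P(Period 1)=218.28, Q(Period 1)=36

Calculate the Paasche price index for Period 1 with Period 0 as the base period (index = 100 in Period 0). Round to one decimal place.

Paasche price index uses current-period quantities as weights.
ΣP(Period 1)·Q(Period 1) = 87.86×13 + 3802.99×7 + 245.68×8 + 218.28×36 = 1142.18 + 26620.93 + 1965.44 + 7858.08 = 37586.63
ΣP(Period 0)·Q(Period 1) = 95.41×13 + 2843.01×7 + 221.70×8 + 184.43×36 = 1240.33 + 19901.07 + 1773.6 + 6639.48 = 29554.48
Index = 37586.63 / 29554.48 × 100 = 127.1774

127.2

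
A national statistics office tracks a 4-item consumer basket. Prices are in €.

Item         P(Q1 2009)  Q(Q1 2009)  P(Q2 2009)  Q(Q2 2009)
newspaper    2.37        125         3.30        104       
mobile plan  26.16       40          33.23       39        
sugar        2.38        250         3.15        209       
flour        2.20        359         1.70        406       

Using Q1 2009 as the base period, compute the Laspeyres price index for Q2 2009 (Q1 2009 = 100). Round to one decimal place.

Laspeyres price index uses base-period quantities as weights.
ΣP(Q2 2009)·Q(Q1 2009) = 3.30×125 + 33.23×40 + 3.15×250 + 1.70×359 = 412.5 + 1329.2 + 787.5 + 610.3 = 3139.5
ΣP(Q1 2009)·Q(Q1 2009) = 2.37×125 + 26.16×40 + 2.38×250 + 2.20×359 = 296.25 + 1046.4 + 595 + 789.8 = 2727.45
Index = 3139.5 / 2727.45 × 100 = 115.1075

115.1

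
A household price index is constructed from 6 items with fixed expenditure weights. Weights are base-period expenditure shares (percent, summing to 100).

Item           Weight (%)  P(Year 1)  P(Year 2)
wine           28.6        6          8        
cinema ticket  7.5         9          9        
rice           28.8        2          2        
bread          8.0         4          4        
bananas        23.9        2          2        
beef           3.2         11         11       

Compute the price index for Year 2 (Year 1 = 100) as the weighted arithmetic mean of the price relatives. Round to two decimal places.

109.53

wine: 28.6 × (8/6) = 28.6 × 1.333333 = 38.1333
cinema ticket: 7.5 × (9/9) = 7.5 × 1.000000 = 7.5000
rice: 28.8 × (2/2) = 28.8 × 1.000000 = 28.8000
bread: 8.0 × (4/4) = 8.0 × 1.000000 = 8.0000
bananas: 23.9 × (2/2) = 23.9 × 1.000000 = 23.9000
beef: 3.2 × (11/11) = 3.2 × 1.000000 = 3.2000
Index = Σ wᵢ·(p₁ᵢ/p₀ᵢ) = 38.1333 + 7.5000 + 28.8000 + 8.0000 + 23.9000 + 3.2000 = 109.5333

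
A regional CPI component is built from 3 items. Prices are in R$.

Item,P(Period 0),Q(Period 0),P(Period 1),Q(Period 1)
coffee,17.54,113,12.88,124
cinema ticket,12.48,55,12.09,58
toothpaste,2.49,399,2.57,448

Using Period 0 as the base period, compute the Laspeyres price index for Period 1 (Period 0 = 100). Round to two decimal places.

85.91

Laspeyres price index uses base-period quantities as weights.
ΣP(Period 1)·Q(Period 0) = 12.88×113 + 12.09×55 + 2.57×399 = 1455.44 + 664.95 + 1025.43 = 3145.82
ΣP(Period 0)·Q(Period 0) = 17.54×113 + 12.48×55 + 2.49×399 = 1982.02 + 686.4 + 993.51 = 3661.93
Index = 3145.82 / 3661.93 × 100 = 85.9061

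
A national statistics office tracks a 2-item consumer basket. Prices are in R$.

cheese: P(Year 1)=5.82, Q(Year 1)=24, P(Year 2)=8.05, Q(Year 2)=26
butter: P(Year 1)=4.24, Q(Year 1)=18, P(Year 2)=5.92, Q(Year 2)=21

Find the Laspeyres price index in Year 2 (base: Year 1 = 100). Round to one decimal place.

138.8

Laspeyres price index uses base-period quantities as weights.
ΣP(Year 2)·Q(Year 1) = 8.05×24 + 5.92×18 = 193.2 + 106.56 = 299.76
ΣP(Year 1)·Q(Year 1) = 5.82×24 + 4.24×18 = 139.68 + 76.32 = 216
Index = 299.76 / 216 × 100 = 138.7778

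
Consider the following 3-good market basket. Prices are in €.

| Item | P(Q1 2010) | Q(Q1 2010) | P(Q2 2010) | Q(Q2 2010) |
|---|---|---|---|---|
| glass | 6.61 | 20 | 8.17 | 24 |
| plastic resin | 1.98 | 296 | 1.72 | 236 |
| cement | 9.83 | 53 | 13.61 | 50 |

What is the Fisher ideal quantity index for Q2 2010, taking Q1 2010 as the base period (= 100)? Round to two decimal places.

91.08

Laspeyres component (base-period weights):
ΣP(Q1 2010)Q(Q2 2010) = 6.61×24 + 1.98×236 + 9.83×50 = 158.64 + 467.28 + 491.5 = 1117.42
ΣP(Q1 2010)Q(Q1 2010) = 6.61×20 + 1.98×296 + 9.83×53 = 132.2 + 586.08 + 520.99 = 1239.27
L = 1117.42 / 1239.27 × 100 = 90.1676
Paasche component (current-period weights):
ΣP(Q2 2010)Q(Q2 2010) = 8.17×24 + 1.72×236 + 13.61×50 = 196.08 + 405.92 + 680.5 = 1282.5
ΣP(Q2 2010)Q(Q1 2010) = 8.17×20 + 1.72×296 + 13.61×53 = 163.4 + 509.12 + 721.33 = 1393.85
P = 1282.5 / 1393.85 × 100 = 92.0113
Fisher = √(L × P) = √(90.1676 × 92.0113) = 91.0848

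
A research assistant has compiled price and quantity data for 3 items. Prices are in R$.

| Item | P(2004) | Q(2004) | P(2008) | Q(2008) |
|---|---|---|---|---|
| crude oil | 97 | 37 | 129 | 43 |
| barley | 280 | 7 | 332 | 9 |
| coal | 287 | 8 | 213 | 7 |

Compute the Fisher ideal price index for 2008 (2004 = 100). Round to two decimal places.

Laspeyres component (base-period weights):
ΣP(2008)Q(2004) = 129×37 + 332×7 + 213×8 = 4773 + 2324 + 1704 = 8801
ΣP(2004)Q(2004) = 97×37 + 280×7 + 287×8 = 3589 + 1960 + 2296 = 7845
L = 8801 / 7845 × 100 = 112.1861
Paasche component (current-period weights):
ΣP(2008)Q(2008) = 129×43 + 332×9 + 213×7 = 5547 + 2988 + 1491 = 10026
ΣP(2004)Q(2008) = 97×43 + 280×9 + 287×7 = 4171 + 2520 + 2009 = 8700
P = 10026 / 8700 × 100 = 115.2414
Fisher = √(L × P) = √(112.1861 × 115.2414) = 113.7035

113.70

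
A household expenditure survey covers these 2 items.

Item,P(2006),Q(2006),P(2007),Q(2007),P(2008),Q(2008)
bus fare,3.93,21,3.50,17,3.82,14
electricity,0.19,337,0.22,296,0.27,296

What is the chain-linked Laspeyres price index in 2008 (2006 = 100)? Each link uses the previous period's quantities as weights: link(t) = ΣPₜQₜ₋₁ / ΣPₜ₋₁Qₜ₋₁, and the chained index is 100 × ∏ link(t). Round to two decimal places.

117.10

Link 2006→2007:
ΣP(2007)Q(2006) = 3.50×21 + 0.22×337 = 73.5 + 74.14 = 147.64
ΣP(2006)Q(2006) = 3.93×21 + 0.19×337 = 82.53 + 64.03 = 146.56
link = 147.64/146.56 = 1.007369
Link 2007→2008:
ΣP(2008)Q(2007) = 3.82×17 + 0.27×296 = 64.94 + 79.92 = 144.86
ΣP(2007)Q(2007) = 3.50×17 + 0.22×296 = 59.5 + 65.12 = 124.62
link = 144.86/124.62 = 1.162414
Chained index = 100 × 1.007369 × 1.162414 = 117.0980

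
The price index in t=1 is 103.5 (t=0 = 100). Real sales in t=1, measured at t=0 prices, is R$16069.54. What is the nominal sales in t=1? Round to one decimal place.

Nominal = Real × (Index/100) = 16069.54 × (103.5/100)
        = 16069.54 × 1.035 = 16631.9739

16632.0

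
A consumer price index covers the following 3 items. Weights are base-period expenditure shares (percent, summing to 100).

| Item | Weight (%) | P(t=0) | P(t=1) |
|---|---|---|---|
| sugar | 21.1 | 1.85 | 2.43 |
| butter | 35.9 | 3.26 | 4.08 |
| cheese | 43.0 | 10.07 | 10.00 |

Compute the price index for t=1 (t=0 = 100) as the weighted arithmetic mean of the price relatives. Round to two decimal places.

sugar: 21.1 × (2.43/1.85) = 21.1 × 1.313514 = 27.7151
butter: 35.9 × (4.08/3.26) = 35.9 × 1.251534 = 44.9301
cheese: 43.0 × (10.00/10.07) = 43.0 × 0.993049 = 42.7011
Index = Σ wᵢ·(p₁ᵢ/p₀ᵢ) = 27.7151 + 44.9301 + 42.7011 = 115.3463

115.35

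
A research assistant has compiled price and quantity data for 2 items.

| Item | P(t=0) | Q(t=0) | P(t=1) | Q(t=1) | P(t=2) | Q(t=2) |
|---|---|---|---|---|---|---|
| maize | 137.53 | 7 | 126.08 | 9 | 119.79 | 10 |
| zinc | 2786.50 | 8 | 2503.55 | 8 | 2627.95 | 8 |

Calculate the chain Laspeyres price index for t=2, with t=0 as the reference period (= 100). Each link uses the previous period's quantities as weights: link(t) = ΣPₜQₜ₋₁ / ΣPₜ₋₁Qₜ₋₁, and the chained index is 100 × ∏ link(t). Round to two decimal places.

93.91

Link t=0→t=1:
ΣP(t=1)Q(t=0) = 126.08×7 + 2503.55×8 = 882.56 + 20028.4 = 20910.96
ΣP(t=0)Q(t=0) = 137.53×7 + 2786.50×8 = 962.71 + 22292 = 23254.71
link = 20910.96/23254.71 = 0.899214
Link t=1→t=2:
ΣP(t=2)Q(t=1) = 119.79×9 + 2627.95×8 = 1078.11 + 21023.6 = 22101.71
ΣP(t=1)Q(t=1) = 126.08×9 + 2503.55×8 = 1134.72 + 20028.4 = 21163.12
link = 22101.71/21163.12 = 1.044350
Chained index = 100 × 0.899214 × 1.044350 = 93.9094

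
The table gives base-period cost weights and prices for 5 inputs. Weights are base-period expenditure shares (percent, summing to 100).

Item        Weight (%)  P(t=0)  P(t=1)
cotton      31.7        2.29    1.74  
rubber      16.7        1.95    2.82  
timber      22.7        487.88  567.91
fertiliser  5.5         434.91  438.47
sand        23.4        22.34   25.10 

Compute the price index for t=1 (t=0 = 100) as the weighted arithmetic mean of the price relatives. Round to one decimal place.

106.5

cotton: 31.7 × (1.74/2.29) = 31.7 × 0.759825 = 24.0865
rubber: 16.7 × (2.82/1.95) = 16.7 × 1.446154 = 24.1508
timber: 22.7 × (567.91/487.88) = 22.7 × 1.164036 = 26.4236
fertiliser: 5.5 × (438.47/434.91) = 5.5 × 1.008186 = 5.5450
sand: 23.4 × (25.10/22.34) = 23.4 × 1.123545 = 26.2910
Index = Σ wᵢ·(p₁ᵢ/p₀ᵢ) = 24.0865 + 24.1508 + 26.4236 + 5.5450 + 26.2910 = 106.4968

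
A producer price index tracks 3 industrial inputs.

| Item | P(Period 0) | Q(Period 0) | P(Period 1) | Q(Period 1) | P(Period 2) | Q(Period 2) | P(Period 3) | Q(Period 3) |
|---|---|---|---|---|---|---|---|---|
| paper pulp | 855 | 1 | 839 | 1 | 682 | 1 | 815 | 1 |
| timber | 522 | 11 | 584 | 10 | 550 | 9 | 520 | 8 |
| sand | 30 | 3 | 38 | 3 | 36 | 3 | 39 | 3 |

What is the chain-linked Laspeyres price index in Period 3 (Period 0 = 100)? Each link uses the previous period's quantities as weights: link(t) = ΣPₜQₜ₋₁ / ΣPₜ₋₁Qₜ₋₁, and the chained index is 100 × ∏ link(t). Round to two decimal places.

Link Period 0→Period 1:
ΣP(Period 1)Q(Period 0) = 839×1 + 584×11 + 38×3 = 839 + 6424 + 114 = 7377
ΣP(Period 0)Q(Period 0) = 855×1 + 522×11 + 30×3 = 855 + 5742 + 90 = 6687
link = 7377/6687 = 1.103185
Link Period 1→Period 2:
ΣP(Period 2)Q(Period 1) = 682×1 + 550×10 + 36×3 = 682 + 5500 + 108 = 6290
ΣP(Period 1)Q(Period 1) = 839×1 + 584×10 + 38×3 = 839 + 5840 + 114 = 6793
link = 6290/6793 = 0.925953
Link Period 2→Period 3:
ΣP(Period 3)Q(Period 2) = 815×1 + 520×9 + 39×3 = 815 + 4680 + 117 = 5612
ΣP(Period 2)Q(Period 2) = 682×1 + 550×9 + 36×3 = 682 + 4950 + 108 = 5740
link = 5612/5740 = 0.977700
Chained index = 100 × 1.103185 × 0.925953 × 0.977700 = 99.8719

99.87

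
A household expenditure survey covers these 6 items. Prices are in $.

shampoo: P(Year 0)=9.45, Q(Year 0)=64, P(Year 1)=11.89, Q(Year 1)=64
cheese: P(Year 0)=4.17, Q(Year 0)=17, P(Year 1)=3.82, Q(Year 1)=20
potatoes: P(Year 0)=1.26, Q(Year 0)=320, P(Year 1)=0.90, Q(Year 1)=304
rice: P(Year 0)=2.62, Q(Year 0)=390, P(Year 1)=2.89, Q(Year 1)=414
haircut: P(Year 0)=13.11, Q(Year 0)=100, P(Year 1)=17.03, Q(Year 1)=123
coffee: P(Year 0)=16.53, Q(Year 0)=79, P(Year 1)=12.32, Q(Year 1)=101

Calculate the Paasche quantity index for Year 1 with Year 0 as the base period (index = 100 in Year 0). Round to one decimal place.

114.8

Paasche quantity index uses current-period prices as weights.
ΣP(Year 1)·Q(Year 1) = 11.89×64 + 3.82×20 + 0.90×304 + 2.89×414 + 17.03×123 + 12.32×101 = 760.96 + 76.4 + 273.6 + 1196.46 + 2094.69 + 1244.32 = 5646.43
ΣP(Year 1)·Q(Year 0) = 11.89×64 + 3.82×17 + 0.90×320 + 2.89×390 + 17.03×100 + 12.32×79 = 760.96 + 64.94 + 288 + 1127.1 + 1703 + 973.28 = 4917.28
Index = 5646.43 / 4917.28 × 100 = 114.8283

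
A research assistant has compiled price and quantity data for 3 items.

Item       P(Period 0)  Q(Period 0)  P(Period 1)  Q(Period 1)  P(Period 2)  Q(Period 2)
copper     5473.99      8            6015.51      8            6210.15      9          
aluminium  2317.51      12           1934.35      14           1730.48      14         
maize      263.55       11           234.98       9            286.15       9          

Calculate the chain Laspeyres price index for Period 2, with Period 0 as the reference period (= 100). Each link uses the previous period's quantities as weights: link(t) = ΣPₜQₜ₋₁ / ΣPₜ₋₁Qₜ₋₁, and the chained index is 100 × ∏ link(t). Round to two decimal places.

98.15

Link Period 0→Period 1:
ΣP(Period 1)Q(Period 0) = 6015.51×8 + 1934.35×12 + 234.98×11 = 48124.08 + 23212.2 + 2584.78 = 73921.06
ΣP(Period 0)Q(Period 0) = 5473.99×8 + 2317.51×12 + 263.55×11 = 43791.92 + 27810.12 + 2899.05 = 74501.09
link = 73921.06/74501.09 = 0.992214
Link Period 1→Period 2:
ΣP(Period 2)Q(Period 1) = 6210.15×8 + 1730.48×14 + 286.15×9 = 49681.2 + 24226.72 + 2575.35 = 76483.27
ΣP(Period 1)Q(Period 1) = 6015.51×8 + 1934.35×14 + 234.98×9 = 48124.08 + 27080.9 + 2114.82 = 77319.8
link = 76483.27/77319.8 = 0.989181
Chained index = 100 × 0.992214 × 0.989181 = 98.1480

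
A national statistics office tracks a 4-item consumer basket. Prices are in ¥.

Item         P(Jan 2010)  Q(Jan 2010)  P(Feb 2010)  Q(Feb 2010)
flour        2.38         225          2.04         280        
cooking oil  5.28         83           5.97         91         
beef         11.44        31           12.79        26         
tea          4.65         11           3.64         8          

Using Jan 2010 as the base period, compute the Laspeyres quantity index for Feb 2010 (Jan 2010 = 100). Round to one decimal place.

Laspeyres quantity index uses base-period prices as weights.
ΣP(Jan 2010)·Q(Feb 2010) = 2.38×280 + 5.28×91 + 11.44×26 + 4.65×8 = 666.4 + 480.48 + 297.44 + 37.2 = 1481.52
ΣP(Jan 2010)·Q(Jan 2010) = 2.38×225 + 5.28×83 + 11.44×31 + 4.65×11 = 535.5 + 438.24 + 354.64 + 51.15 = 1379.53
Index = 1481.52 / 1379.53 × 100 = 107.3931

107.4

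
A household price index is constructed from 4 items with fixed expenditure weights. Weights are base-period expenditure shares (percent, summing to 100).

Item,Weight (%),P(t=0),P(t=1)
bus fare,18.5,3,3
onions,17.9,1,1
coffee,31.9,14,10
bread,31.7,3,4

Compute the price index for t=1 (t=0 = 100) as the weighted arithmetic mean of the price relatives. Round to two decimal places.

101.45

bus fare: 18.5 × (3/3) = 18.5 × 1.000000 = 18.5000
onions: 17.9 × (1/1) = 17.9 × 1.000000 = 17.9000
coffee: 31.9 × (10/14) = 31.9 × 0.714286 = 22.7857
bread: 31.7 × (4/3) = 31.7 × 1.333333 = 42.2667
Index = Σ wᵢ·(p₁ᵢ/p₀ᵢ) = 18.5000 + 17.9000 + 22.7857 + 42.2667 = 101.4524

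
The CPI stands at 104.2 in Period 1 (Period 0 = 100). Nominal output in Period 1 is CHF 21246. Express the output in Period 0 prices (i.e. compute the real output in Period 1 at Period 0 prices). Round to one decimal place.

Real = Nominal ÷ (Index/100) = 21246 ÷ (104.2/100)
     = 21246 ÷ 1.042 = 20389.6353

20389.6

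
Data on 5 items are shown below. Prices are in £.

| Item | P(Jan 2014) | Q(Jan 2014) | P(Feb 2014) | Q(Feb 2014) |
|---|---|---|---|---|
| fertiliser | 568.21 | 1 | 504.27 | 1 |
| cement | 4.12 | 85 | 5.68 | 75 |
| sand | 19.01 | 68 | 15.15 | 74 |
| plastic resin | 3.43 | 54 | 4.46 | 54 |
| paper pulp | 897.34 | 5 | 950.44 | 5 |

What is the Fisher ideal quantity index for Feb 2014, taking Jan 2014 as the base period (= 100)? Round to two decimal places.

100.77

Laspeyres component (base-period weights):
ΣP(Jan 2014)Q(Feb 2014) = 568.21×1 + 4.12×75 + 19.01×74 + 3.43×54 + 897.34×5 = 568.21 + 309 + 1406.74 + 185.22 + 4486.7 = 6955.87
ΣP(Jan 2014)Q(Jan 2014) = 568.21×1 + 4.12×85 + 19.01×68 + 3.43×54 + 897.34×5 = 568.21 + 350.2 + 1292.68 + 185.22 + 4486.7 = 6883.01
L = 6955.87 / 6883.01 × 100 = 101.0585
Paasche component (current-period weights):
ΣP(Feb 2014)Q(Feb 2014) = 504.27×1 + 5.68×75 + 15.15×74 + 4.46×54 + 950.44×5 = 504.27 + 426 + 1121.1 + 240.84 + 4752.2 = 7044.41
ΣP(Feb 2014)Q(Jan 2014) = 504.27×1 + 5.68×85 + 15.15×68 + 4.46×54 + 950.44×5 = 504.27 + 482.8 + 1030.2 + 240.84 + 4752.2 = 7010.31
P = 7044.41 / 7010.31 × 100 = 100.4864
Fisher = √(L × P) = √(101.0585 × 100.4864) = 100.7721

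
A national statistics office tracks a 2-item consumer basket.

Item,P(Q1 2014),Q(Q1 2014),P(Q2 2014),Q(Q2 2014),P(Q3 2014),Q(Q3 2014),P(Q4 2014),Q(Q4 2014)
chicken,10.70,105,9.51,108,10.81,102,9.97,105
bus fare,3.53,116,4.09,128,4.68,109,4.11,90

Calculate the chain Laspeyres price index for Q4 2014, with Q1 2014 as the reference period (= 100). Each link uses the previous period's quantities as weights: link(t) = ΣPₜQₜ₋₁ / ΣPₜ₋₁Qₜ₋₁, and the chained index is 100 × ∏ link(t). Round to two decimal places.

99.43

Link Q1 2014→Q2 2014:
ΣP(Q2 2014)Q(Q1 2014) = 9.51×105 + 4.09×116 = 998.55 + 474.44 = 1472.99
ΣP(Q1 2014)Q(Q1 2014) = 10.70×105 + 3.53×116 = 1123.5 + 409.48 = 1532.98
link = 1472.99/1532.98 = 0.960867
Link Q2 2014→Q3 2014:
ΣP(Q3 2014)Q(Q2 2014) = 10.81×108 + 4.68×128 = 1167.48 + 599.04 = 1766.52
ΣP(Q2 2014)Q(Q2 2014) = 9.51×108 + 4.09×128 = 1027.08 + 523.52 = 1550.6
link = 1766.52/1550.6 = 1.139249
Link Q3 2014→Q4 2014:
ΣP(Q4 2014)Q(Q3 2014) = 9.97×102 + 4.11×109 = 1016.94 + 447.99 = 1464.93
ΣP(Q3 2014)Q(Q3 2014) = 10.81×102 + 4.68×109 = 1102.62 + 510.12 = 1612.74
link = 1464.93/1612.74 = 0.908349
Chained index = 100 × 0.960867 × 1.139249 × 0.908349 = 99.4339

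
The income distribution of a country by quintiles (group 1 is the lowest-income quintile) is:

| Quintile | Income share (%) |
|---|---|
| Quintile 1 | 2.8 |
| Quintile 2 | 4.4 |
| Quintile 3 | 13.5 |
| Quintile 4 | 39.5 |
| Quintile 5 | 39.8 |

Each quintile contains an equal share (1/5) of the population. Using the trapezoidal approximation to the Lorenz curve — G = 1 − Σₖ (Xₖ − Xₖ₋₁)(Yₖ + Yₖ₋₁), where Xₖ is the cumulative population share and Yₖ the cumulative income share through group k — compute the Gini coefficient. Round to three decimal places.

0.436

Cumulative income shares Yₖ: 0.0280, 0.0720, 0.2070, 0.6020, 1.0000
Σ (Xₖ−Xₖ₋₁)(Yₖ+Yₖ₋₁) = (1/5)(0.0280+0.0000) + (1/5)(0.0720+0.0280) + (1/5)(0.2070+0.0720) + (1/5)(0.6020+0.2070) + (1/5)(1.0000+0.6020)
  = 0.0056 + 0.0200 + 0.0558 + 0.1618 + 0.3204 = 0.5636
G = 1 − 0.5636 = 0.4364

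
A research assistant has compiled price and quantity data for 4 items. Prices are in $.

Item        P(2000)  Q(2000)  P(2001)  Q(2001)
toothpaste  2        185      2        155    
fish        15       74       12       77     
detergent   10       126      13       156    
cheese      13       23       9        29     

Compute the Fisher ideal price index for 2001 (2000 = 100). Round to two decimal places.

102.83

Laspeyres component (base-period weights):
ΣP(2001)Q(2000) = 2×185 + 12×74 + 13×126 + 9×23 = 370 + 888 + 1638 + 207 = 3103
ΣP(2000)Q(2000) = 2×185 + 15×74 + 10×126 + 13×23 = 370 + 1110 + 1260 + 299 = 3039
L = 3103 / 3039 × 100 = 102.1060
Paasche component (current-period weights):
ΣP(2001)Q(2001) = 2×155 + 12×77 + 13×156 + 9×29 = 310 + 924 + 2028 + 261 = 3523
ΣP(2000)Q(2001) = 2×155 + 15×77 + 10×156 + 13×29 = 310 + 1155 + 1560 + 377 = 3402
P = 3523 / 3402 × 100 = 103.5567
Fisher = √(L × P) = √(102.1060 × 103.5567) = 102.8288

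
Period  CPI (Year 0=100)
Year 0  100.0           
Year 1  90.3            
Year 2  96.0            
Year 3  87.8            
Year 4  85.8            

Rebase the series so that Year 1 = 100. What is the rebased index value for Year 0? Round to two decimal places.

110.74

Rebased(Year 0) = 100.0 / 90.3 × 100 = 110.7420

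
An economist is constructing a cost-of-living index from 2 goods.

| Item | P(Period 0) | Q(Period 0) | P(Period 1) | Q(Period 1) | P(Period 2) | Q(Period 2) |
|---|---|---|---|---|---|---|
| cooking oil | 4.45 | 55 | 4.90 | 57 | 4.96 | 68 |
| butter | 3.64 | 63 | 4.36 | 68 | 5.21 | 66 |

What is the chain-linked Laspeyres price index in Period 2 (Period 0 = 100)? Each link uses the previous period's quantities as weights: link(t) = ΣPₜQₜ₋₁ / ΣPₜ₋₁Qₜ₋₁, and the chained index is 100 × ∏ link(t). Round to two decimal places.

126.99

Link Period 0→Period 1:
ΣP(Period 1)Q(Period 0) = 4.90×55 + 4.36×63 = 269.5 + 274.68 = 544.18
ΣP(Period 0)Q(Period 0) = 4.45×55 + 3.64×63 = 244.75 + 229.32 = 474.07
link = 544.18/474.07 = 1.147890
Link Period 1→Period 2:
ΣP(Period 2)Q(Period 1) = 4.96×57 + 5.21×68 = 282.72 + 354.28 = 637
ΣP(Period 1)Q(Period 1) = 4.90×57 + 4.36×68 = 279.3 + 296.48 = 575.78
link = 637/575.78 = 1.106325
Chained index = 100 × 1.147890 × 1.106325 = 126.9939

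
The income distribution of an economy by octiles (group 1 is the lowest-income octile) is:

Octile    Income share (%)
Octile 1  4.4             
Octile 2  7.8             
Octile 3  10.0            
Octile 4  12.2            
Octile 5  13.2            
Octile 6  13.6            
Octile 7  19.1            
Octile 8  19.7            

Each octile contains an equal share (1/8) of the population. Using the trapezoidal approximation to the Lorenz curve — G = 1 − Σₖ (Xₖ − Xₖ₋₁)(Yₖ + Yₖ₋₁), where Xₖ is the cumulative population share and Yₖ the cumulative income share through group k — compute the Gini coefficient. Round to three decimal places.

0.219

Cumulative income shares Yₖ: 0.0440, 0.1220, 0.2220, 0.3440, 0.4760, 0.6120, 0.8030, 1.0000
Σ (Xₖ−Xₖ₋₁)(Yₖ+Yₖ₋₁) = (1/8)(0.0440+0.0000) + (1/8)(0.1220+0.0440) + (1/8)(0.2220+0.1220) + (1/8)(0.3440+0.2220) + (1/8)(0.4760+0.3440) + (1/8)(0.6120+0.4760) + (1/8)(0.8030+0.6120) + (1/8)(1.0000+0.8030)
  = 0.0055 + 0.0208 + 0.0430 + 0.0707 + 0.1025 + 0.1360 + 0.1769 + 0.2254 = 0.7807
G = 1 − 0.7807 = 0.2193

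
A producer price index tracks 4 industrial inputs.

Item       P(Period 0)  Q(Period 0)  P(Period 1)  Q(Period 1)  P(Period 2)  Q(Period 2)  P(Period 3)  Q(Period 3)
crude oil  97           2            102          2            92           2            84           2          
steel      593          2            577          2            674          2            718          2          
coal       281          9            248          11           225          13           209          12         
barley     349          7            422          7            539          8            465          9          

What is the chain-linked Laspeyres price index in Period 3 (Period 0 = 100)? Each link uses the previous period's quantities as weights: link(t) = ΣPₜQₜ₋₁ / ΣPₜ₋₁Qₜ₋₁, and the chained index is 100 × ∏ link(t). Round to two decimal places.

Link Period 0→Period 1:
ΣP(Period 1)Q(Period 0) = 102×2 + 577×2 + 248×9 + 422×7 = 204 + 1154 + 2232 + 2954 = 6544
ΣP(Period 0)Q(Period 0) = 97×2 + 593×2 + 281×9 + 349×7 = 194 + 1186 + 2529 + 2443 = 6352
link = 6544/6352 = 1.030227
Link Period 1→Period 2:
ΣP(Period 2)Q(Period 1) = 92×2 + 674×2 + 225×11 + 539×7 = 184 + 1348 + 2475 + 3773 = 7780
ΣP(Period 1)Q(Period 1) = 102×2 + 577×2 + 248×11 + 422×7 = 204 + 1154 + 2728 + 2954 = 7040
link = 7780/7040 = 1.105114
Link Period 2→Period 3:
ΣP(Period 3)Q(Period 2) = 84×2 + 718×2 + 209×13 + 465×8 = 168 + 1436 + 2717 + 3720 = 8041
ΣP(Period 2)Q(Period 2) = 92×2 + 674×2 + 225×13 + 539×8 = 184 + 1348 + 2925 + 4312 = 8769
link = 8041/8769 = 0.916980
Chained index = 100 × 1.030227 × 1.105114 × 0.916980 = 104.3998

104.40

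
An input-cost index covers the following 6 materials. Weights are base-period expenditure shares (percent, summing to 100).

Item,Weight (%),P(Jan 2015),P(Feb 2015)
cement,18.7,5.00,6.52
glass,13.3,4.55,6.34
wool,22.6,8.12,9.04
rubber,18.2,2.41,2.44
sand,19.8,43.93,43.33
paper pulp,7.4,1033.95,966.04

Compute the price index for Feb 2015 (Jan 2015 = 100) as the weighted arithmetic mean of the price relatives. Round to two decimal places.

cement: 18.7 × (6.52/5.00) = 18.7 × 1.304000 = 24.3848
glass: 13.3 × (6.34/4.55) = 13.3 × 1.393407 = 18.5323
wool: 22.6 × (9.04/8.12) = 22.6 × 1.113300 = 25.1606
rubber: 18.2 × (2.44/2.41) = 18.2 × 1.012448 = 18.4266
sand: 19.8 × (43.33/43.93) = 19.8 × 0.986342 = 19.5296
paper pulp: 7.4 × (966.04/1033.95) = 7.4 × 0.934320 = 6.9140
Index = Σ wᵢ·(p₁ᵢ/p₀ᵢ) = 24.3848 + 18.5323 + 25.1606 + 18.4266 + 19.5296 + 6.9140 = 112.9478

112.95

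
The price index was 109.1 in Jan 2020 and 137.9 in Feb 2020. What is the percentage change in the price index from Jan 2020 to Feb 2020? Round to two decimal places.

Change = (137.9 − 109.1) / 109.1 × 100
       = 28.8 / 109.1 × 100 = 26.3978%

26.40%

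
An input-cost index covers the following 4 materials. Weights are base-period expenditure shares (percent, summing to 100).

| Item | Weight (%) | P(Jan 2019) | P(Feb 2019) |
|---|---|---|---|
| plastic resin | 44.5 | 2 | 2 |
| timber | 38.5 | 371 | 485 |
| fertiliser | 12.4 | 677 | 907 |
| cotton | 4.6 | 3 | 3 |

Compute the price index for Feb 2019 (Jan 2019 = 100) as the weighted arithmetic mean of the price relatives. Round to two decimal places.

plastic resin: 44.5 × (2/2) = 44.5 × 1.000000 = 44.5000
timber: 38.5 × (485/371) = 38.5 × 1.307278 = 50.3302
fertiliser: 12.4 × (907/677) = 12.4 × 1.339734 = 16.6127
cotton: 4.6 × (3/3) = 4.6 × 1.000000 = 4.6000
Index = Σ wᵢ·(p₁ᵢ/p₀ᵢ) = 44.5000 + 50.3302 + 16.6127 + 4.6000 = 116.0429

116.04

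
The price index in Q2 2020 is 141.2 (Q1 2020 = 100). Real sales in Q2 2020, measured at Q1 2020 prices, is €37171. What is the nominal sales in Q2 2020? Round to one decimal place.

Nominal = Real × (Index/100) = 37171 × (141.2/100)
        = 37171 × 1.412 = 52485.4520

52485.5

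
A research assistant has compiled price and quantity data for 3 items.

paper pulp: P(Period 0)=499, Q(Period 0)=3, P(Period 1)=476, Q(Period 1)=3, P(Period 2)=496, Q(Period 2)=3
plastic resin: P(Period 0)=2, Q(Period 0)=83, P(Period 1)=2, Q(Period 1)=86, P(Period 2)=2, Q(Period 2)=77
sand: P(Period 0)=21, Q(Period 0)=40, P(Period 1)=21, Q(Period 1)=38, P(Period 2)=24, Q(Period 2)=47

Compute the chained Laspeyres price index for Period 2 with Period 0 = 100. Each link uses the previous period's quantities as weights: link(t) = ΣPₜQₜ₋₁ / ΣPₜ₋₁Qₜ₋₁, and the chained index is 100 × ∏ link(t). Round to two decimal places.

104.30

Link Period 0→Period 1:
ΣP(Period 1)Q(Period 0) = 476×3 + 2×83 + 21×40 = 1428 + 166 + 840 = 2434
ΣP(Period 0)Q(Period 0) = 499×3 + 2×83 + 21×40 = 1497 + 166 + 840 = 2503
link = 2434/2503 = 0.972433
Link Period 1→Period 2:
ΣP(Period 2)Q(Period 1) = 496×3 + 2×86 + 24×38 = 1488 + 172 + 912 = 2572
ΣP(Period 1)Q(Period 1) = 476×3 + 2×86 + 21×38 = 1428 + 172 + 798 = 2398
link = 2572/2398 = 1.072560
Chained index = 100 × 0.972433 × 1.072560 = 104.2993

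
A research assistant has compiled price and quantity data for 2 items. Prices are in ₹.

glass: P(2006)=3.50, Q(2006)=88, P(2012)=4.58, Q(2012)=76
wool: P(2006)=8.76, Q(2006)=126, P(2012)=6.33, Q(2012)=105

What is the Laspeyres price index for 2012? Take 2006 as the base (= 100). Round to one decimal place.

Laspeyres price index uses base-period quantities as weights.
ΣP(2012)·Q(2006) = 4.58×88 + 6.33×126 = 403.04 + 797.58 = 1200.62
ΣP(2006)·Q(2006) = 3.50×88 + 8.76×126 = 308 + 1103.76 = 1411.76
Index = 1200.62 / 1411.76 × 100 = 85.0442

85.0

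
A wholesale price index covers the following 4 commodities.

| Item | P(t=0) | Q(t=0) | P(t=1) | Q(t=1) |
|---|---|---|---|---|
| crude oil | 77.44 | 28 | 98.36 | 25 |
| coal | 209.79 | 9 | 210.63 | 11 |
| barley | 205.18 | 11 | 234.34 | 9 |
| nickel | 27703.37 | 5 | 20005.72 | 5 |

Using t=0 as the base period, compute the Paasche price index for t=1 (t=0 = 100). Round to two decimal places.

73.93

Paasche price index uses current-period quantities as weights.
ΣP(t=1)·Q(t=1) = 98.36×25 + 210.63×11 + 234.34×9 + 20005.72×5 = 2459 + 2316.93 + 2109.06 + 100028.6 = 106913.59
ΣP(t=0)·Q(t=1) = 77.44×25 + 209.79×11 + 205.18×9 + 27703.37×5 = 1936 + 2307.69 + 1846.62 + 138516.85 = 144607.16
Index = 106913.59 / 144607.16 × 100 = 73.9338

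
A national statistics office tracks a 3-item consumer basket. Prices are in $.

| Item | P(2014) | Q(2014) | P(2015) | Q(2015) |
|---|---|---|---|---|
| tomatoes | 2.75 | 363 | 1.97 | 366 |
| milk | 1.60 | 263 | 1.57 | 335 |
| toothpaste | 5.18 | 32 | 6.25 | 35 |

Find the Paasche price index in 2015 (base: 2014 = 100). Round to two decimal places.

85.03

Paasche price index uses current-period quantities as weights.
ΣP(2015)·Q(2015) = 1.97×366 + 1.57×335 + 6.25×35 = 721.02 + 525.95 + 218.75 = 1465.72
ΣP(2014)·Q(2015) = 2.75×366 + 1.60×335 + 5.18×35 = 1006.5 + 536 + 181.3 = 1723.8
Index = 1465.72 / 1723.8 × 100 = 85.0284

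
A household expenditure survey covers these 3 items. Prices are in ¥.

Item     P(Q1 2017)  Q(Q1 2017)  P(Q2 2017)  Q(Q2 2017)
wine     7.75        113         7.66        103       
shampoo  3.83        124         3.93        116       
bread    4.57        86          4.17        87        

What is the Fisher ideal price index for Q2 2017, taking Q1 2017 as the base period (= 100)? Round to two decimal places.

Laspeyres component (base-period weights):
ΣP(Q2 2017)Q(Q1 2017) = 7.66×113 + 3.93×124 + 4.17×86 = 865.58 + 487.32 + 358.62 = 1711.52
ΣP(Q1 2017)Q(Q1 2017) = 7.75×113 + 3.83×124 + 4.57×86 = 875.75 + 474.92 + 393.02 = 1743.69
L = 1711.52 / 1743.69 × 100 = 98.1551
Paasche component (current-period weights):
ΣP(Q2 2017)Q(Q2 2017) = 7.66×103 + 3.93×116 + 4.17×87 = 788.98 + 455.88 + 362.79 = 1607.65
ΣP(Q1 2017)Q(Q2 2017) = 7.75×103 + 3.83×116 + 4.57×87 = 798.25 + 444.28 + 397.59 = 1640.12
P = 1607.65 / 1640.12 × 100 = 98.0203
Fisher = √(L × P) = √(98.1551 × 98.0203) = 98.0876

98.09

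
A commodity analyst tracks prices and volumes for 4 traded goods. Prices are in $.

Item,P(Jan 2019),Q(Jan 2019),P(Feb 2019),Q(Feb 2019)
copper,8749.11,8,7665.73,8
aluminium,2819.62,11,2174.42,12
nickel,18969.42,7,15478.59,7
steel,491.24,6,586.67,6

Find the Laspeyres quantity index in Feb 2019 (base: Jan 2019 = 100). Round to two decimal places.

101.19

Laspeyres quantity index uses base-period prices as weights.
ΣP(Jan 2019)·Q(Feb 2019) = 8749.11×8 + 2819.62×12 + 18969.42×7 + 491.24×6 = 69992.88 + 33835.44 + 132785.94 + 2947.44 = 239561.7
ΣP(Jan 2019)·Q(Jan 2019) = 8749.11×8 + 2819.62×11 + 18969.42×7 + 491.24×6 = 69992.88 + 31015.82 + 132785.94 + 2947.44 = 236742.08
Index = 239561.7 / 236742.08 × 100 = 101.1910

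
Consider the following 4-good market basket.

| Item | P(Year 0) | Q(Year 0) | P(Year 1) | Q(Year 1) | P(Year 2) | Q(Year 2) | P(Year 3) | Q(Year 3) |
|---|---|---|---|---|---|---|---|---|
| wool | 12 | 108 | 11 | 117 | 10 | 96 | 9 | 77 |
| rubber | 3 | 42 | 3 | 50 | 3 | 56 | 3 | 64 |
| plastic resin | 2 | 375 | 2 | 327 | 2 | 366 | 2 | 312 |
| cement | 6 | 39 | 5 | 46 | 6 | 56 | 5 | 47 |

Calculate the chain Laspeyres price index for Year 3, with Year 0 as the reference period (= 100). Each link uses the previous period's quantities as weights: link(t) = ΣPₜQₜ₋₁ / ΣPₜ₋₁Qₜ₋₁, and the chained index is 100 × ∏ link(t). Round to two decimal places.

84.72

Link Year 0→Year 1:
ΣP(Year 1)Q(Year 0) = 11×108 + 3×42 + 2×375 + 5×39 = 1188 + 126 + 750 + 195 = 2259
ΣP(Year 0)Q(Year 0) = 12×108 + 3×42 + 2×375 + 6×39 = 1296 + 126 + 750 + 234 = 2406
link = 2259/2406 = 0.938903
Link Year 1→Year 2:
ΣP(Year 2)Q(Year 1) = 10×117 + 3×50 + 2×327 + 6×46 = 1170 + 150 + 654 + 276 = 2250
ΣP(Year 1)Q(Year 1) = 11×117 + 3×50 + 2×327 + 5×46 = 1287 + 150 + 654 + 230 = 2321
link = 2250/2321 = 0.969410
Link Year 2→Year 3:
ΣP(Year 3)Q(Year 2) = 9×96 + 3×56 + 2×366 + 5×56 = 864 + 168 + 732 + 280 = 2044
ΣP(Year 2)Q(Year 2) = 10×96 + 3×56 + 2×366 + 6×56 = 960 + 168 + 732 + 336 = 2196
link = 2044/2196 = 0.930783
Chained index = 100 × 0.938903 × 0.969410 × 0.930783 = 84.7182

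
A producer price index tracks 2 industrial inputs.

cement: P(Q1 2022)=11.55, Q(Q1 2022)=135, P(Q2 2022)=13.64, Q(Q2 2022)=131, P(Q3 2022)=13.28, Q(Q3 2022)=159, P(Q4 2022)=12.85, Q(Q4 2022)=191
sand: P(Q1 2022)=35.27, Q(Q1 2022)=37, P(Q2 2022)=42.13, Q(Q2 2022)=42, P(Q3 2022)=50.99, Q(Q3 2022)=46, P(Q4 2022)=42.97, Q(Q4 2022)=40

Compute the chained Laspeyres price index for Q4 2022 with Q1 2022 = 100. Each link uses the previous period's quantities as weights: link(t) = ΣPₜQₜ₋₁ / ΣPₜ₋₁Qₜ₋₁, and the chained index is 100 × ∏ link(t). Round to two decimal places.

116.85

Link Q1 2022→Q2 2022:
ΣP(Q2 2022)Q(Q1 2022) = 13.64×135 + 42.13×37 = 1841.4 + 1558.81 = 3400.21
ΣP(Q1 2022)Q(Q1 2022) = 11.55×135 + 35.27×37 = 1559.25 + 1304.99 = 2864.24
link = 3400.21/2864.24 = 1.187125
Link Q2 2022→Q3 2022:
ΣP(Q3 2022)Q(Q2 2022) = 13.28×131 + 50.99×42 = 1739.68 + 2141.58 = 3881.26
ΣP(Q2 2022)Q(Q2 2022) = 13.64×131 + 42.13×42 = 1786.84 + 1769.46 = 3556.3
link = 3881.26/3556.3 = 1.091376
Link Q3 2022→Q4 2022:
ΣP(Q4 2022)Q(Q3 2022) = 12.85×159 + 42.97×46 = 2043.15 + 1976.62 = 4019.77
ΣP(Q3 2022)Q(Q3 2022) = 13.28×159 + 50.99×46 = 2111.52 + 2345.54 = 4457.06
link = 4019.77/4457.06 = 0.901888
Chained index = 100 × 1.187125 × 1.091376 × 0.901888 = 116.8486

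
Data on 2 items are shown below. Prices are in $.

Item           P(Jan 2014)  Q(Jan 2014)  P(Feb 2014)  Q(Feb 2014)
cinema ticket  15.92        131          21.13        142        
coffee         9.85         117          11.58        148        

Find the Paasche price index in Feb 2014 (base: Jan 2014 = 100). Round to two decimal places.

Paasche price index uses current-period quantities as weights.
ΣP(Feb 2014)·Q(Feb 2014) = 21.13×142 + 11.58×148 = 3000.46 + 1713.84 = 4714.3
ΣP(Jan 2014)·Q(Feb 2014) = 15.92×142 + 9.85×148 = 2260.64 + 1457.8 = 3718.44
Index = 4714.3 / 3718.44 × 100 = 126.7817

126.78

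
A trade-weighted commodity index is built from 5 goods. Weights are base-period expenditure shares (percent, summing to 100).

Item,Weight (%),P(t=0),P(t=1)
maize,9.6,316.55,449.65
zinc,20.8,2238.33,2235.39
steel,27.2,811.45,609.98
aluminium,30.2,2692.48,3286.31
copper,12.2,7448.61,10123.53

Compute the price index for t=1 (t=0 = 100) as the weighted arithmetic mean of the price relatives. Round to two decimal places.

108.30

maize: 9.6 × (449.65/316.55) = 9.6 × 1.420471 = 13.6365
zinc: 20.8 × (2235.39/2238.33) = 20.8 × 0.998687 = 20.7727
steel: 27.2 × (609.98/811.45) = 27.2 × 0.751716 = 20.4467
aluminium: 30.2 × (3286.31/2692.48) = 30.2 × 1.220551 = 36.8606
copper: 12.2 × (10123.53/7448.61) = 12.2 × 1.359117 = 16.5812
Index = Σ wᵢ·(p₁ᵢ/p₀ᵢ) = 13.6365 + 20.7727 + 20.4467 + 36.8606 + 16.5812 = 108.2977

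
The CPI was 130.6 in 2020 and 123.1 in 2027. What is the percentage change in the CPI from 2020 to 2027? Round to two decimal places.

Change = (123.1 − 130.6) / 130.6 × 100
       = -7.5 / 130.6 × 100 = -5.7427%

-5.74%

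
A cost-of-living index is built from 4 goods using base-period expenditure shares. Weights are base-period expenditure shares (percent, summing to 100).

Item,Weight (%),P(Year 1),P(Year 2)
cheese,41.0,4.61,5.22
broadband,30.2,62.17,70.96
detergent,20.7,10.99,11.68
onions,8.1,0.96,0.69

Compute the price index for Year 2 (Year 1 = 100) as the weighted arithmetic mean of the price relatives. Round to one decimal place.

108.7

cheese: 41.0 × (5.22/4.61) = 41.0 × 1.132321 = 46.4252
broadband: 30.2 × (70.96/62.17) = 30.2 × 1.141387 = 34.4699
detergent: 20.7 × (11.68/10.99) = 20.7 × 1.062784 = 21.9996
onions: 8.1 × (0.69/0.96) = 8.1 × 0.718750 = 5.8219
Index = Σ wᵢ·(p₁ᵢ/p₀ᵢ) = 46.4252 + 34.4699 + 21.9996 + 5.8219 = 108.7165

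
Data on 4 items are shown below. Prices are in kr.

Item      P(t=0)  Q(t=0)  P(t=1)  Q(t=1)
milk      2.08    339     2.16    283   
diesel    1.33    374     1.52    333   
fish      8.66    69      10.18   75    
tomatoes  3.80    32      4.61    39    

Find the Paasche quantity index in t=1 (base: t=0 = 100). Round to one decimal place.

95.8

Paasche quantity index uses current-period prices as weights.
ΣP(t=1)·Q(t=1) = 2.16×283 + 1.52×333 + 10.18×75 + 4.61×39 = 611.28 + 506.16 + 763.5 + 179.79 = 2060.73
ΣP(t=1)·Q(t=0) = 2.16×339 + 1.52×374 + 10.18×69 + 4.61×32 = 732.24 + 568.48 + 702.42 + 147.52 = 2150.66
Index = 2060.73 / 2150.66 × 100 = 95.8185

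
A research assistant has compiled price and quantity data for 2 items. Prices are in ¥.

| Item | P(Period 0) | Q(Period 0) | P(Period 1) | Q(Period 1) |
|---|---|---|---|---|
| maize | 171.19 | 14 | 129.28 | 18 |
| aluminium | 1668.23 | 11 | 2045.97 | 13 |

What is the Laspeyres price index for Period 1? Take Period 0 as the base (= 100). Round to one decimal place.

117.2

Laspeyres price index uses base-period quantities as weights.
ΣP(Period 1)·Q(Period 0) = 129.28×14 + 2045.97×11 = 1809.92 + 22505.67 = 24315.59
ΣP(Period 0)·Q(Period 0) = 171.19×14 + 1668.23×11 = 2396.66 + 18350.53 = 20747.19
Index = 24315.59 / 20747.19 × 100 = 117.1994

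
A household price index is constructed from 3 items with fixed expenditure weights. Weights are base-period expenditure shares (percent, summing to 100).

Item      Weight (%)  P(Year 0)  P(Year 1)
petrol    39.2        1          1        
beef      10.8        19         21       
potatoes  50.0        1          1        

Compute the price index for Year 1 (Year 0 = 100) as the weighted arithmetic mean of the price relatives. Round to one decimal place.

101.1

petrol: 39.2 × (1/1) = 39.2 × 1.000000 = 39.2000
beef: 10.8 × (21/19) = 10.8 × 1.105263 = 11.9368
potatoes: 50.0 × (1/1) = 50.0 × 1.000000 = 50.0000
Index = Σ wᵢ·(p₁ᵢ/p₀ᵢ) = 39.2000 + 11.9368 + 50.0000 = 101.1368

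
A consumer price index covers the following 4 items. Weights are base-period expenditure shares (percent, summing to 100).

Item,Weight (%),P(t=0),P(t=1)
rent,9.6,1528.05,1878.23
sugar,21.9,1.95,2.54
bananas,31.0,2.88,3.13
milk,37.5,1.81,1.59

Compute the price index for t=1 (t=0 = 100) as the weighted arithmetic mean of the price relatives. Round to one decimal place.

107.0

rent: 9.6 × (1878.23/1528.05) = 9.6 × 1.229168 = 11.8000
sugar: 21.9 × (2.54/1.95) = 21.9 × 1.302564 = 28.5262
bananas: 31.0 × (3.13/2.88) = 31.0 × 1.086806 = 33.6910
milk: 37.5 × (1.59/1.81) = 37.5 × 0.878453 = 32.9420
Index = Σ wᵢ·(p₁ᵢ/p₀ᵢ) = 11.8000 + 28.5262 + 33.6910 + 32.9420 = 106.9591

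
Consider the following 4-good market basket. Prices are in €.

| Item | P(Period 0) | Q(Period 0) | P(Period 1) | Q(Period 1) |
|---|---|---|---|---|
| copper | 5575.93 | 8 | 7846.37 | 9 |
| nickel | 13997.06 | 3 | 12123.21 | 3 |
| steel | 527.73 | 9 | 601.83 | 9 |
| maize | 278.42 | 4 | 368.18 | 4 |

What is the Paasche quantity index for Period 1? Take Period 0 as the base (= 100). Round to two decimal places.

Paasche quantity index uses current-period prices as weights.
ΣP(Period 1)·Q(Period 1) = 7846.37×9 + 12123.21×3 + 601.83×9 + 368.18×4 = 70617.33 + 36369.63 + 5416.47 + 1472.72 = 113876.15
ΣP(Period 1)·Q(Period 0) = 7846.37×8 + 12123.21×3 + 601.83×9 + 368.18×4 = 62770.96 + 36369.63 + 5416.47 + 1472.72 = 106029.78
Index = 113876.15 / 106029.78 × 100 = 107.4002

107.40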